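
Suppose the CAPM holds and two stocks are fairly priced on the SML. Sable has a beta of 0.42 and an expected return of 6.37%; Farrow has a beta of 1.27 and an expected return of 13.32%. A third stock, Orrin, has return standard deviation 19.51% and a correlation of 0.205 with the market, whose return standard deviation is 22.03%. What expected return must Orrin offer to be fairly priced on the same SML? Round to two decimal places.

4.42%

MRP = (13.32% − 6.37%) / (1.27 − 0.42) = 8.1765%
R_f = 6.37% − 0.42 × 8.1765% = 2.9359%
β_Orrin = ρ·σ_i/σ_m = 0.205 × 19.51 / 22.03 = 0.1816
E(R_Orrin) = R_f + β × MRP = 2.9359% + 0.1816 × 8.1765% = 4.42%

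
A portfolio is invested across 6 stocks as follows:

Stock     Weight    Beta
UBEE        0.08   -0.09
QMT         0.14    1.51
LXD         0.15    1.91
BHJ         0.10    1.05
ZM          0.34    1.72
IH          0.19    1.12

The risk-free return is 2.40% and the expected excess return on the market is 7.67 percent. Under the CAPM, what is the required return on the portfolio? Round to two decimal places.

13.09%

β_P = Σ w_i β_i = 0.08×-0.09 + 0.14×1.51 + 0.15×1.91 + 0.10×1.05 + 0.34×1.72 + 0.19×1.12 = 1.3933
E(R_P) = R_f + β_P × MRP = 2.40% + 1.3933 × 7.67% = 13.09%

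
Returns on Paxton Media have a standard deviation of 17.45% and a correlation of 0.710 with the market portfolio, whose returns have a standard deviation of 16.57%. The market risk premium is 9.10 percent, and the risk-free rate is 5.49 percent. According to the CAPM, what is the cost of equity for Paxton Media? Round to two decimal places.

12.29%

β = ρ × σ_i / σ_m = 0.710 × 17.45% / 16.57% = 0.7477
E(R) = 5.49% + 0.7477 × 9.10% = 12.29%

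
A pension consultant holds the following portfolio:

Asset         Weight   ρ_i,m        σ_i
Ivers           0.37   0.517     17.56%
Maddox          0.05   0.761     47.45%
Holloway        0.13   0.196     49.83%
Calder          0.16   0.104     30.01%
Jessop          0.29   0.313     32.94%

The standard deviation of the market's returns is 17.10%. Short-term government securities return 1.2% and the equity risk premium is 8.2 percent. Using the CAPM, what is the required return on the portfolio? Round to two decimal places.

5.96%

β_Ivers = 0.517 × 17.56% / 17.10% = 0.5309
β_Maddox = 0.761 × 47.45% / 17.10% = 2.1117
β_Holloway = 0.196 × 49.83% / 17.10% = 0.5712
β_Calder = 0.104 × 30.01% / 17.10% = 0.1825
β_Jessop = 0.313 × 32.94% / 17.10% = 0.6029
β_P = Σ w_i β_i = 0.37×0.5309 + 0.05×2.1117 + 0.13×0.5712 + 0.16×0.1825 + 0.29×0.6029 = 0.5803
E(R_P) = R_f + β_P × MRP = 1.2% + 0.5803 × 8.2% = 5.96%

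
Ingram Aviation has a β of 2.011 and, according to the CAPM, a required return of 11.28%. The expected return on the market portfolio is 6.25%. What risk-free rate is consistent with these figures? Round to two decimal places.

E(R) = R_f + β(E(R_m) − R_f) = R_f(1 − β) + β·E(R_m)
11.28% = R_f × (1 − 2.011) + 2.011 × 6.25%
11.28% = R_f × -1.011 + 12.56875%
R_f = (11.28% − 12.56875%) / -1.011 = 1.27%

1.27%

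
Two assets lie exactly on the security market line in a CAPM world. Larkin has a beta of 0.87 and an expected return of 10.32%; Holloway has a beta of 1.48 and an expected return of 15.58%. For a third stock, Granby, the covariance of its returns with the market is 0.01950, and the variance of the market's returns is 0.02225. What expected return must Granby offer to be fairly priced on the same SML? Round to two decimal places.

MRP = (15.58% − 10.32%) / (1.48 − 0.87) = 8.6230%
R_f = 10.32% − 0.87 × 8.6230% = 2.8180%
β_Granby = Cov / Var(R_m) = 0.01950 / 0.02225 = 0.8764
E(R_Granby) = R_f + β × MRP = 2.8180% + 0.8764 × 8.6230% = 10.38%

10.38%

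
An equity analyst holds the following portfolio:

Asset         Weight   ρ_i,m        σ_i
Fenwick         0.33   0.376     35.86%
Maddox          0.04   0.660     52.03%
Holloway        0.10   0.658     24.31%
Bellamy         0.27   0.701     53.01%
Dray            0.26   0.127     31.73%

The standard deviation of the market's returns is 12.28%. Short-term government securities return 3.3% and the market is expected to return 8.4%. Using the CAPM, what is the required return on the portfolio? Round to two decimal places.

10.98%

β_Fenwick = 0.376 × 35.86% / 12.28% = 1.0980
β_Maddox = 0.660 × 52.03% / 12.28% = 2.7964
β_Holloway = 0.658 × 24.31% / 12.28% = 1.3026
β_Bellamy = 0.701 × 53.01% / 12.28% = 3.0261
β_Dray = 0.127 × 31.73% / 12.28% = 0.3282
β_P = Σ w_i β_i = 0.33×1.0980 + 0.04×2.7964 + 0.10×1.3026 + 0.27×3.0261 + 0.26×0.3282 = 1.5068
MRP = 8.4% − 3.3% = 5.10%
E(R_P) = R_f + β_P × MRP = 3.3% + 1.5068 × 5.1% = 10.98%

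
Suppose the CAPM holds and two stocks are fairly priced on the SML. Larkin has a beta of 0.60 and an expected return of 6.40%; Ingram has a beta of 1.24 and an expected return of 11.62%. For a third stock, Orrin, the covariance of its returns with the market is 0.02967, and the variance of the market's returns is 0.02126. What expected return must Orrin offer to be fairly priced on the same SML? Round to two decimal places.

MRP = (11.62% − 6.40%) / (1.24 − 0.60) = 8.1563%
R_f = 6.40% − 0.60 × 8.1563% = 1.5062%
β_Orrin = Cov / Var(R_m) = 0.02967 / 0.02126 = 1.3956
E(R_Orrin) = R_f + β × MRP = 1.5062% + 1.3956 × 8.1563% = 12.89%

12.89%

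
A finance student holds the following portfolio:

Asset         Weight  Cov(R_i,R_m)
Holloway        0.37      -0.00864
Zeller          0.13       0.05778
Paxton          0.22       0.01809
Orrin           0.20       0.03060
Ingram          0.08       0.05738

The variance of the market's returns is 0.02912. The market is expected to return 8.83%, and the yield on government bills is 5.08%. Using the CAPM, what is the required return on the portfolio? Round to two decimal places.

β_Holloway = -0.00864 / 0.02912 = -0.2967
β_Zeller = 0.05778 / 0.02912 = 1.9842
β_Paxton = 0.01809 / 0.02912 = 0.6212
β_Orrin = 0.03060 / 0.02912 = 1.0508
β_Ingram = 0.05738 / 0.02912 = 1.9705
β_P = Σ w_i β_i = 0.37×-0.2967 + 0.13×1.9842 + 0.22×0.6212 + 0.20×1.0508 + 0.08×1.9705 = 0.6526
MRP = 8.83% − 5.08% = 3.75%
E(R_P) = R_f + β_P × MRP = 5.08% + 0.6526 × 3.75% = 7.53%

7.53%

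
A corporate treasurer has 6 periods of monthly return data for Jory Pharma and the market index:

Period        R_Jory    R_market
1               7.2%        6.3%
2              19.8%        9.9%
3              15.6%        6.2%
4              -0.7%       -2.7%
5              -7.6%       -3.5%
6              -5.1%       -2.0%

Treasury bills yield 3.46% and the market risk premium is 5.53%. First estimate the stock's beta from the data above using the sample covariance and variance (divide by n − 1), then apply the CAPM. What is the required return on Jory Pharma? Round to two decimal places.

Mean R_i = (7.2 + 19.8 + 15.6 − 0.7 − 7.6 − 5.1) / 6 = 4.8667%
Mean R_m = (6.3 + 9.9 + 6.2 − 2.7 − 3.5 − 2.0) / 6 = 2.3667%
Σ(R_i − R̄_i)(R_m − R̄_m) = 307.6833  ⇒  Cov = 307.6833 / 5 = 61.5367
Σ(R_m − R̄_m)² = 166.0733  ⇒  Var(R_m) = 166.0733 / 5 = 33.2147
β = Cov / Var(R_m) = 61.5367 / 33.2147 = 1.8527
E(R) = R_f + β × MRP = 3.46% + 1.8527 × 5.53% = 13.71%

13.71%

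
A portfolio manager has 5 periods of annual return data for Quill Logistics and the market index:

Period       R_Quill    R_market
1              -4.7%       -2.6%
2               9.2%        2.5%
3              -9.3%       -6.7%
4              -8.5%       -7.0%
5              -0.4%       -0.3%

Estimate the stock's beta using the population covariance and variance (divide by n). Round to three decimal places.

Mean R_i = (-4.7 + 9.2 − 9.3 − 8.5 − 0.4) / 5 = -2.7400%
Mean R_m = (-2.6 + 2.5 − 6.7 − 7.0 − 0.3) / 5 = -2.8200%
Σ(R_i − R̄_i)(R_m − R̄_m) = 118.5160  ⇒  Cov = 118.5160 / 5 = 23.7032
Σ(R_m − R̄_m)² = 67.2280  ⇒  Var(R_m) = 67.2280 / 5 = 13.4456
β = Cov / Var(R_m) = 23.7032 / 13.4456 = 1.7629

1.763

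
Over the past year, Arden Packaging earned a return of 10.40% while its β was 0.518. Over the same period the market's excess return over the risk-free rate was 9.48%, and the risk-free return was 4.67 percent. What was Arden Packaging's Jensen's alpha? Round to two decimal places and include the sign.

CAPM benchmark = R_f + β(R_m − R_f) = 4.67% + 0.518 × 9.48% = 9.58064%
α = actual − benchmark = 10.40% − 9.58064% = +0.82%

+0.82%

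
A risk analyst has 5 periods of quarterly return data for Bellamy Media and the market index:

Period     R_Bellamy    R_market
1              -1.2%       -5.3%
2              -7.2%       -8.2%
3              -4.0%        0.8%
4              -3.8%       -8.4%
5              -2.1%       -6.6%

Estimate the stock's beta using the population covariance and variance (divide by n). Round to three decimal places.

0.117

Mean R_i = (-1.2 − 7.2 − 4.0 − 3.8 − 2.1) / 5 = -3.6600%
Mean R_m = (-5.3 − 8.2 + 0.8 − 8.4 − 6.6) / 5 = -5.5400%
Σ(R_i − R̄_i)(R_m − R̄_m) = 6.5980  ⇒  Cov = 6.5980 / 5 = 1.3196
Σ(R_m − R̄_m)² = 56.6320  ⇒  Var(R_m) = 56.6320 / 5 = 11.3264
β = Cov / Var(R_m) = 1.3196 / 11.3264 = 0.1165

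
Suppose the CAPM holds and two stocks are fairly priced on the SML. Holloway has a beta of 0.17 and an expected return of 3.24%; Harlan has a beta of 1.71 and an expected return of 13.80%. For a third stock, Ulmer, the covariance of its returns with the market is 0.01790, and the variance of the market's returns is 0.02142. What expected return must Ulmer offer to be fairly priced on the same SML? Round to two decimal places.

MRP = (13.80% − 3.24%) / (1.71 − 0.17) = 6.8571%
R_f = 3.24% − 0.17 × 6.8571% = 2.0743%
β_Ulmer = Cov / Var(R_m) = 0.01790 / 0.02142 = 0.8357
E(R_Ulmer) = R_f + β × MRP = 2.0743% + 0.8357 × 6.8571% = 7.80%

7.80%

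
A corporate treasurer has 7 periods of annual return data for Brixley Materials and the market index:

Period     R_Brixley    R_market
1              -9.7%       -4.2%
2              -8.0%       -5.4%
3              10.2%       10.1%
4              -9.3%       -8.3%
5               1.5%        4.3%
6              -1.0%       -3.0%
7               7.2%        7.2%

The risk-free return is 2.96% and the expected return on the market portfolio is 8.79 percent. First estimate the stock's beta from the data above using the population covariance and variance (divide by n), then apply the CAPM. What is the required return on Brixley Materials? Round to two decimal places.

9.37%

Mean R_i = (-9.7 − 8.0 + 10.2 − 9.3 + 1.5 − 1.0 + 7.2) / 7 = -1.3000%
Mean R_m = (-4.2 − 5.4 + 10.1 − 8.3 + 4.3 − 3.0 + 7.2) / 7 = 0.1000%
Σ(R_i − R̄_i)(R_m − R̄_m) = 326.3500  ⇒  Cov = 326.3500 / 7 = 46.6214
Σ(R_m − R̄_m)² = 296.9600  ⇒  Var(R_m) = 296.9600 / 7 = 42.4229
β = Cov / Var(R_m) = 46.6214 / 42.4229 = 1.0990
MRP = 8.79% − 2.96% = 5.83%
E(R) = R_f + β × MRP = 2.96% + 1.0990 × 5.83% = 9.37%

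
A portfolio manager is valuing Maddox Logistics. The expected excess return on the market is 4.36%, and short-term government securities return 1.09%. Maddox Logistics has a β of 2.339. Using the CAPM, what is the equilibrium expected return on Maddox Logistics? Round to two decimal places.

E(R) = R_f + β × MRP = 1.09% + 2.339 × 4.36% = 11.29%

11.29%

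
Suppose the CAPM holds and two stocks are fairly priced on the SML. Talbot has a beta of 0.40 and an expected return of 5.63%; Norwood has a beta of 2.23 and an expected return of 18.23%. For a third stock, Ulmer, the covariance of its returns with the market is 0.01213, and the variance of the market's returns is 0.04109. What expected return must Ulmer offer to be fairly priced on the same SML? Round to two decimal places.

MRP = (18.23% − 5.63%) / (2.23 − 0.40) = 6.8852%
R_f = 5.63% − 0.40 × 6.8852% = 2.8759%
β_Ulmer = Cov / Var(R_m) = 0.01213 / 0.04109 = 0.2952
E(R_Ulmer) = R_f + β × MRP = 2.8759% + 0.2952 × 6.8852% = 4.91%

4.91%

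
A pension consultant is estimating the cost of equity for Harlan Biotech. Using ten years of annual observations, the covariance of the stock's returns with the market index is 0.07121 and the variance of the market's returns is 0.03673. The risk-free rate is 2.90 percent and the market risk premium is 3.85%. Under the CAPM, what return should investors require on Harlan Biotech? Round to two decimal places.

10.36%

β = Cov(R_i, R_m) / Var(R_m) = 0.07121 / 0.03673 = 1.9387
E(R) = R_f + β × MRP = 2.90% + 1.9387 × 3.85% = 10.36%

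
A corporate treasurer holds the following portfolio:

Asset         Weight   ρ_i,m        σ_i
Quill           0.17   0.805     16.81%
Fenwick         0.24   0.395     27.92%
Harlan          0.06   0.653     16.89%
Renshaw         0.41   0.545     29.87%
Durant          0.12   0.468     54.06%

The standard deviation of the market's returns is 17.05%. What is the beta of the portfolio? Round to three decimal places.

0.899

β_Quill = 0.805 × 16.81% / 17.05% = 0.7937
β_Fenwick = 0.395 × 27.92% / 17.05% = 0.6468
β_Harlan = 0.653 × 16.89% / 17.05% = 0.6469
β_Renshaw = 0.545 × 29.87% / 17.05% = 0.9548
β_Durant = 0.468 × 54.06% / 17.05% = 1.4839
β_P = Σ w_i β_i = 0.17×0.7937 + 0.24×0.6468 + 0.06×0.6469 + 0.41×0.9548 + 0.12×1.4839 = 0.8985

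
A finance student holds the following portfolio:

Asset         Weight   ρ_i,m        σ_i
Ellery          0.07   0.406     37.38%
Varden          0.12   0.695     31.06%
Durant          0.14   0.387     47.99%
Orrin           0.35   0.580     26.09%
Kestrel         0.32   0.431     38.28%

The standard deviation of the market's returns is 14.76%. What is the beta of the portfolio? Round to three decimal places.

1.140

β_Ellery = 0.406 × 37.38% / 14.76% = 1.0282
β_Varden = 0.695 × 31.06% / 14.76% = 1.4625
β_Durant = 0.387 × 47.99% / 14.76% = 1.2583
β_Orrin = 0.580 × 26.09% / 14.76% = 1.0252
β_Kestrel = 0.431 × 38.28% / 14.76% = 1.1178
β_P = Σ w_i β_i = 0.07×1.0282 + 0.12×1.4625 + 0.14×1.2583 + 0.35×1.0252 + 0.32×1.1178 = 1.1402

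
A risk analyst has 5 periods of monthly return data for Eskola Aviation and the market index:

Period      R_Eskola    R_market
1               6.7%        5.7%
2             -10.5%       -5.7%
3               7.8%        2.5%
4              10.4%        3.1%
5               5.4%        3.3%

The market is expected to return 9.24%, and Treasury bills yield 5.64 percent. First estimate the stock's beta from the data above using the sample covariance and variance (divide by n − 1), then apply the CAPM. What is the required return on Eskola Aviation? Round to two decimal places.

Mean R_i = (6.7 − 10.5 + 7.8 + 10.4 + 5.4) / 5 = 3.9600%
Mean R_m = (5.7 − 5.7 + 2.5 + 3.1 + 3.3) / 5 = 1.7800%
Σ(R_i − R̄_i)(R_m − R̄_m) = 132.3560  ⇒  Cov = 132.3560 / 4 = 33.0890
Σ(R_m − R̄_m)² = 75.8880  ⇒  Var(R_m) = 75.8880 / 4 = 18.9720
β = Cov / Var(R_m) = 33.0890 / 18.9720 = 1.7441
MRP = 9.24% − 5.64% = 3.60%
E(R) = R_f + β × MRP = 5.64% + 1.7441 × 3.60% = 11.92%

11.92%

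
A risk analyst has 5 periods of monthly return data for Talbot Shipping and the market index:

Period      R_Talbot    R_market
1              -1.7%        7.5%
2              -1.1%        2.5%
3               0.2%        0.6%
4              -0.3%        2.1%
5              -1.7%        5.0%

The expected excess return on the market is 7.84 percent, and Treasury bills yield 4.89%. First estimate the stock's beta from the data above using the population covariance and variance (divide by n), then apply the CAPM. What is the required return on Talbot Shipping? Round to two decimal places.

2.71%

Mean R_i = (-1.7 − 1.1 + 0.2 − 0.3 − 1.7) / 5 = -0.9200%
Mean R_m = (7.5 + 2.5 + 0.6 + 2.1 + 5.0) / 5 = 3.5400%
Σ(R_i − R̄_i)(R_m − R̄_m) = -8.2260  ⇒  Cov = -8.2260 / 5 = -1.6452
Σ(R_m − R̄_m)² = 29.6120  ⇒  Var(R_m) = 29.6120 / 5 = 5.9224
β = Cov / Var(R_m) = -1.6452 / 5.9224 = -0.2778
E(R) = R_f + β × MRP = 4.89% + -0.2778 × 7.84% = 2.71%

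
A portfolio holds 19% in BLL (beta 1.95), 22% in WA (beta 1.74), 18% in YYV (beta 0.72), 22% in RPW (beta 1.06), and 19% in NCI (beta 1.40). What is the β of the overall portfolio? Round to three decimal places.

1.382

β_P = Σ w_i β_i = 0.19×1.95 + 0.22×1.74 + 0.18×0.72 + 0.22×1.06 + 0.19×1.40 = 1.3821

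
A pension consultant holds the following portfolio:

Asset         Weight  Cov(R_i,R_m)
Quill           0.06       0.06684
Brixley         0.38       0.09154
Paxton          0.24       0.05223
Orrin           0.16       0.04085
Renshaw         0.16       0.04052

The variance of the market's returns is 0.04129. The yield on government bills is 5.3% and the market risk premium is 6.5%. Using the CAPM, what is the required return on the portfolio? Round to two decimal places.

15.43%

β_Quill = 0.06684 / 0.04129 = 1.6188
β_Brixley = 0.09154 / 0.04129 = 2.2170
β_Paxton = 0.05223 / 0.04129 = 1.2650
β_Orrin = 0.04085 / 0.04129 = 0.9893
β_Renshaw = 0.04052 / 0.04129 = 0.9814
β_P = Σ w_i β_i = 0.06×1.6188 + 0.38×2.2170 + 0.24×1.2650 + 0.16×0.9893 + 0.16×0.9814 = 1.5585
E(R_P) = R_f + β_P × MRP = 5.3% + 1.5585 × 6.5% = 15.43%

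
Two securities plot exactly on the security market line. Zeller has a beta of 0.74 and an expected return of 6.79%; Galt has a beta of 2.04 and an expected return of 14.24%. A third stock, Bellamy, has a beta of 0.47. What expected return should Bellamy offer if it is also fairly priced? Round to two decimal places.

MRP (SML slope) = (14.24% − 6.79%) / (2.04 − 0.74) = 7.45% / 1.30 = 5.7308%
R_f (intercept) = 6.79% − 0.74 × 5.7308% = 2.5492%
E(R_Bellamy) = R_f + β × MRP = 2.5492% + 0.47 × 5.7308% = 5.24%

5.24%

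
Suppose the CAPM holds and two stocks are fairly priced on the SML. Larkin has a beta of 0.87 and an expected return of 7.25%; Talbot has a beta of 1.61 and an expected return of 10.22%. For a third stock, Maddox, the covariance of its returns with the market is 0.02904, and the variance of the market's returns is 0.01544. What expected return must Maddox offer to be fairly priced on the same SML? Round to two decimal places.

MRP = (10.22% − 7.25%) / (1.61 − 0.87) = 4.0135%
R_f = 7.25% − 0.87 × 4.0135% = 3.7583%
β_Maddox = Cov / Var(R_m) = 0.02904 / 0.01544 = 1.8808
E(R_Maddox) = R_f + β × MRP = 3.7583% + 1.8808 × 4.0135% = 11.31%

11.31%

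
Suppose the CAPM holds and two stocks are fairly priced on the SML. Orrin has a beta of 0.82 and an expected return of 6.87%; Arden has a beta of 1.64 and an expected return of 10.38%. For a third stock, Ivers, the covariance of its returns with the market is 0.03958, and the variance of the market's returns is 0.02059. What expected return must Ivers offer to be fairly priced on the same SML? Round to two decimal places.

11.59%

MRP = (10.38% − 6.87%) / (1.64 − 0.82) = 4.2805%
R_f = 6.87% − 0.82 × 4.2805% = 3.3600%
β_Ivers = Cov / Var(R_m) = 0.03958 / 0.02059 = 1.9223
E(R_Ivers) = R_f + β × MRP = 3.3600% + 1.9223 × 4.2805% = 11.59%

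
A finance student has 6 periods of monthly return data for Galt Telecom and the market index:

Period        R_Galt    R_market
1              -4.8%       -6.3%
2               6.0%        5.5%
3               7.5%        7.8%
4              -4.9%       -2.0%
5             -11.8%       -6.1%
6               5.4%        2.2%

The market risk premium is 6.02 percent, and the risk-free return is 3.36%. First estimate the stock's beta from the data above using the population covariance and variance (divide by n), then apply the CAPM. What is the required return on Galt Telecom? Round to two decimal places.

Mean R_i = (-4.8 + 6.0 + 7.5 − 4.9 − 11.8 + 5.4) / 6 = -0.4333%
Mean R_m = (-6.3 + 5.5 + 7.8 − 2.0 − 6.1 + 2.2) / 6 = 0.1833%
Σ(R_i − R̄_i)(R_m − R̄_m) = 215.8767  ⇒  Cov = 215.8767 / 6 = 35.9795
Σ(R_m − R̄_m)² = 176.6283  ⇒  Var(R_m) = 176.6283 / 6 = 29.4381
β = Cov / Var(R_m) = 35.9795 / 29.4381 = 1.2222
E(R) = R_f + β × MRP = 3.36% + 1.2222 × 6.02% = 10.72%

10.72%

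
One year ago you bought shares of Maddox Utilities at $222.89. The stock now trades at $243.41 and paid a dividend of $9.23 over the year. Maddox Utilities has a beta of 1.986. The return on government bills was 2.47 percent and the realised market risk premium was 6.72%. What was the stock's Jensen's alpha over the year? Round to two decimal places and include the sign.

-2.47%

Realised HPR = (P1 + D1 − P0) / P0 = (243.41 + 9.23 − 222.89) / 222.89 = 29.75 / 222.89 = 13.3474%
CAPM required = R_f + β·MRP = 2.47% + 1.986 × 6.72% = 15.81592%
α = realised − required = 13.3474% − 15.81592% = -2.47%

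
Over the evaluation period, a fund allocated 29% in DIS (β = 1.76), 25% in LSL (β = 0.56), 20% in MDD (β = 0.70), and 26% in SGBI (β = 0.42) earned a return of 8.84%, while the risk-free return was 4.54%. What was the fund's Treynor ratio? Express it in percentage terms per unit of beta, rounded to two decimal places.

4.78%

β_P = 0.29×1.76 + 0.25×0.56 + 0.20×0.70 + 0.26×0.42 = 0.8996
Treynor = (R_P − R_f) / β_P = (8.84% − 4.54%) / 0.8996 = 4.30% / 0.8996 = 4.78%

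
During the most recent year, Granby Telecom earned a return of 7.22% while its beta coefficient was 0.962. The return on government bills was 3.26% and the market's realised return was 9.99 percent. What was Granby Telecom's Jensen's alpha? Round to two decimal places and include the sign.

-2.51%

Market excess return = 9.99% − 3.26% = 6.73%
CAPM benchmark = R_f + β(R_m − R_f) = 3.26% + 0.962 × 6.73% = 9.73426%
α = actual − benchmark = 7.22% − 9.73426% = -2.51%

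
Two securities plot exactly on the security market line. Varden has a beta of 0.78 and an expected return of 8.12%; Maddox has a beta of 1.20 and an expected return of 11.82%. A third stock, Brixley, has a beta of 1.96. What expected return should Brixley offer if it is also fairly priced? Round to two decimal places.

MRP (SML slope) = (11.82% − 8.12%) / (1.20 − 0.78) = 3.70% / 0.42 = 8.8095%
R_f (intercept) = 8.12% − 0.78 × 8.8095% = 1.2486%
E(R_Brixley) = R_f + β × MRP = 1.2486% + 1.96 × 8.8095% = 18.52%

18.52%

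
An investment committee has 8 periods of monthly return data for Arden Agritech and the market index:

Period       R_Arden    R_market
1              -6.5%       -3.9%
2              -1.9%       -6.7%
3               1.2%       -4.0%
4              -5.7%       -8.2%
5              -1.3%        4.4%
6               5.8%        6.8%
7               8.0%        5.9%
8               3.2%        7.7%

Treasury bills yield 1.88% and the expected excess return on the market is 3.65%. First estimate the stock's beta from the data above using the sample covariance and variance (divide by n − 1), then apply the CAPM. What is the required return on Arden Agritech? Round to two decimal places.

Mean R_i = (-6.5 − 1.9 + 1.2 − 5.7 − 1.3 + 5.8 + 8.0 + 3.2) / 8 = 0.3500%
Mean R_m = (-3.9 − 6.7 − 4.0 − 8.2 + 4.4 + 6.8 + 5.9 + 7.7) / 8 = 0.2500%
Σ(R_i − R̄_i)(R_m − R̄_m) = 184.8800  ⇒  Cov = 184.8800 / 7 = 26.4114
Σ(R_m − R̄_m)² = 302.5400  ⇒  Var(R_m) = 302.5400 / 7 = 43.2200
β = Cov / Var(R_m) = 26.4114 / 43.2200 = 0.6111
E(R) = R_f + β × MRP = 1.88% + 0.6111 × 3.65% = 4.11%

4.11%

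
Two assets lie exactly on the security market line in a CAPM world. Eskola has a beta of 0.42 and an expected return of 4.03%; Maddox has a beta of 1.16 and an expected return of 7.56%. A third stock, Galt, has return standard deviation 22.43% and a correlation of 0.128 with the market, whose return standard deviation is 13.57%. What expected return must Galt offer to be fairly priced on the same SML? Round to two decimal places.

MRP = (7.56% − 4.03%) / (1.16 − 0.42) = 4.7703%
R_f = 4.03% − 0.42 × 4.7703% = 2.0265%
β_Galt = ρ·σ_i/σ_m = 0.128 × 22.43 / 13.57 = 0.2116
E(R_Galt) = R_f + β × MRP = 2.0265% + 0.2116 × 4.7703% = 3.04%

3.04%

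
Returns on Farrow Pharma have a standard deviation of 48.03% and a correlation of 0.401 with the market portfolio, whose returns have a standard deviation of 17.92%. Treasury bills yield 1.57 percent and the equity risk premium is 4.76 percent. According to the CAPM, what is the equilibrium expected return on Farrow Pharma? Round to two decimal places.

β = ρ × σ_i / σ_m = 0.401 × 48.03% / 17.92% = 1.0748
E(R) = 1.57% + 1.0748 × 4.76% = 6.69%

6.69%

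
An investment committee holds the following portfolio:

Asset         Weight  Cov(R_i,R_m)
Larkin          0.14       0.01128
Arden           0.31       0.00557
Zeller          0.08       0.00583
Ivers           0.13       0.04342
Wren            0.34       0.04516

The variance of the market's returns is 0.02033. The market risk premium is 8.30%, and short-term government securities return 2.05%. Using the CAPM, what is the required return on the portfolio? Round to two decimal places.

β_Larkin = 0.01128 / 0.02033 = 0.5548
β_Arden = 0.00557 / 0.02033 = 0.2740
β_Zeller = 0.00583 / 0.02033 = 0.2868
β_Ivers = 0.04342 / 0.02033 = 2.1358
β_Wren = 0.04516 / 0.02033 = 2.2213
β_P = Σ w_i β_i = 0.14×0.5548 + 0.31×0.2740 + 0.08×0.2868 + 0.13×2.1358 + 0.34×2.2213 = 1.2185
E(R_P) = R_f + β_P × MRP = 2.05% + 1.2185 × 8.30% = 12.16%

12.16%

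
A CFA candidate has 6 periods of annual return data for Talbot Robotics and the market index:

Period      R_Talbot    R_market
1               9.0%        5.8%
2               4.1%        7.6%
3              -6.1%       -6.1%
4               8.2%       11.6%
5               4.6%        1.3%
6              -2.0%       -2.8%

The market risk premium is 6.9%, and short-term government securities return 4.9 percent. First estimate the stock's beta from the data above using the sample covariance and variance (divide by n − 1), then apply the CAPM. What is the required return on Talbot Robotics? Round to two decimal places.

Mean R_i = (9.0 + 4.1 − 6.1 + 8.2 + 4.6 − 2.0) / 6 = 2.9667%
Mean R_m = (5.8 + 7.6 − 6.1 + 11.6 + 1.3 − 2.8) / 6 = 2.9000%
Σ(R_i − R̄_i)(R_m − R̄_m) = 175.6500  ⇒  Cov = 175.6500 / 5 = 35.1300
Σ(R_m − R̄_m)² = 222.2400  ⇒  Var(R_m) = 222.2400 / 5 = 44.4480
β = Cov / Var(R_m) = 35.1300 / 44.4480 = 0.7904
E(R) = R_f + β × MRP = 4.9% + 0.7904 × 6.9% = 10.35%

10.35%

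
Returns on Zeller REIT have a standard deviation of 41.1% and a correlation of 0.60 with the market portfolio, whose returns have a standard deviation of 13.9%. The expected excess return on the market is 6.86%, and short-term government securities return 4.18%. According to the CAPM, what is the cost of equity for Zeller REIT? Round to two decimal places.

β = ρ × σ_i / σ_m = 0.60 × 41.1% / 13.9% = 1.7741
E(R) = 4.18% + 1.7741 × 6.86% = 16.35%

16.35%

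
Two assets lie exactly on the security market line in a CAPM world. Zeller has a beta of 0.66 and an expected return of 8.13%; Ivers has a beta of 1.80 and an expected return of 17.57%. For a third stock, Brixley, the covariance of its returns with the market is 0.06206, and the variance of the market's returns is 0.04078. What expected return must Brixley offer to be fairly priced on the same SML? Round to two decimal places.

15.27%

MRP = (17.57% − 8.13%) / (1.80 − 0.66) = 8.2807%
R_f = 8.13% − 0.66 × 8.2807% = 2.6647%
β_Brixley = Cov / Var(R_m) = 0.06206 / 0.04078 = 1.5218
E(R_Brixley) = R_f + β × MRP = 2.6647% + 1.5218 × 8.2807% = 15.27%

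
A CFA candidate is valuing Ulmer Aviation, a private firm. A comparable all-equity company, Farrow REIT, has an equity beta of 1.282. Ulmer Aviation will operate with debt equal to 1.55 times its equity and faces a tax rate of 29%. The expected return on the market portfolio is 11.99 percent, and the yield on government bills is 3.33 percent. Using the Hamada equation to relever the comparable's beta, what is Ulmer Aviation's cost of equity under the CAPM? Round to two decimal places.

β_L = β_U × [1 + (1 − t)(D/E)] = 1.282 × [1 + (1 − 0.29) × 1.55]
    = 1.282 × [1 + 0.71 × 1.55] = 1.282 × 2.1005 = 2.6928
MRP = 11.99% − 3.33% = 8.66%
E(R) = R_f + β_L × MRP = 3.33% + 2.6928 × 8.66% = 26.65%

26.65%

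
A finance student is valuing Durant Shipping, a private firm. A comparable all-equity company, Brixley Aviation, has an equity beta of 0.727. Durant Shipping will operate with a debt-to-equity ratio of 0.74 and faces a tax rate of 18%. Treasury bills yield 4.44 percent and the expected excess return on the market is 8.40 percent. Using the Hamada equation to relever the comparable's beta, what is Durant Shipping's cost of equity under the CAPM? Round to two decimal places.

β_L = β_U × [1 + (1 − t)(D/E)] = 0.727 × [1 + (1 − 0.18) × 0.74]
    = 0.727 × [1 + 0.82 × 0.74] = 0.727 × 1.6068 = 1.1681
E(R) = R_f + β_L × MRP = 4.44% + 1.1681 × 8.40% = 14.25%

14.25%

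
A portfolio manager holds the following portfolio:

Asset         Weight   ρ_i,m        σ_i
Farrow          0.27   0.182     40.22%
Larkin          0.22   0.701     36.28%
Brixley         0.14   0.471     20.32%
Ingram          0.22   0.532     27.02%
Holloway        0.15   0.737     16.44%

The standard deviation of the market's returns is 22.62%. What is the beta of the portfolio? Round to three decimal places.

β_Farrow = 0.182 × 40.22% / 22.62% = 0.3236
β_Larkin = 0.701 × 36.28% / 22.62% = 1.1243
β_Brixley = 0.471 × 20.32% / 22.62% = 0.4231
β_Ingram = 0.532 × 27.02% / 22.62% = 0.6355
β_Holloway = 0.737 × 16.44% / 22.62% = 0.5356
β_P = Σ w_i β_i = 0.27×0.3236 + 0.22×1.1243 + 0.14×0.4231 + 0.22×0.6355 + 0.15×0.5356 = 0.6141

0.614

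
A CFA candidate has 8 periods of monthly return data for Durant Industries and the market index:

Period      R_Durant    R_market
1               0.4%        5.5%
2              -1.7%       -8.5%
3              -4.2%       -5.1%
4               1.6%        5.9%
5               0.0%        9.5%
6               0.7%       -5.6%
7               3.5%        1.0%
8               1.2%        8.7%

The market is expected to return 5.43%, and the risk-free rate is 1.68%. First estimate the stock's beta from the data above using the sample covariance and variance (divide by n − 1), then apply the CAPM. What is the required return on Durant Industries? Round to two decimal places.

2.28%

Mean R_i = (0.4 − 1.7 − 4.2 + 1.6 + 0.0 + 0.7 + 3.5 + 1.2) / 8 = 0.1875%
Mean R_m = (5.5 − 8.5 − 5.1 + 5.9 + 9.5 − 5.6 + 1.0 + 8.7) / 8 = 1.4250%
Σ(R_i − R̄_i)(R_m − R̄_m) = 55.3925  ⇒  Cov = 55.3925 / 7 = 7.9132
Σ(R_m − R̄_m)² = 345.3750  ⇒  Var(R_m) = 345.3750 / 7 = 49.3393
β = Cov / Var(R_m) = 7.9132 / 49.3393 = 0.1604
MRP = 5.43% − 1.68% = 3.75%
E(R) = R_f + β × MRP = 1.68% + 0.1604 × 3.75% = 2.28%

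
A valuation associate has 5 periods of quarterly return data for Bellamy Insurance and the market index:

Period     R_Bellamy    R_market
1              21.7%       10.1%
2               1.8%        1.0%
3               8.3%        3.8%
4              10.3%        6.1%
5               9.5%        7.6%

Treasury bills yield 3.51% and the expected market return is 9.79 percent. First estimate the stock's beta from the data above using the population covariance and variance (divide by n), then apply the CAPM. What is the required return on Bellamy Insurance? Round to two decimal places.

Mean R_i = (21.7 + 1.8 + 8.3 + 10.3 + 9.5) / 5 = 10.3200%
Mean R_m = (10.1 + 1.0 + 3.8 + 6.1 + 7.6) / 5 = 5.7200%
Σ(R_i − R̄_i)(R_m − R̄_m) = 92.3880  ⇒  Cov = 92.3880 / 5 = 18.4776
Σ(R_m − R̄_m)² = 48.8280  ⇒  Var(R_m) = 48.8280 / 5 = 9.7656
β = Cov / Var(R_m) = 18.4776 / 9.7656 = 1.8921
MRP = 9.79% − 3.51% = 6.28%
E(R) = R_f + β × MRP = 3.51% + 1.8921 × 6.28% = 15.39%

15.39%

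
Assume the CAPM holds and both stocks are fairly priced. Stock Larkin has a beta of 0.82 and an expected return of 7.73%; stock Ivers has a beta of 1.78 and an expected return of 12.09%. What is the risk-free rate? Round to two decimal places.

Both satisfy E(R) = R_f + β·MRP, so the slope of the SML is
MRP = (12.09% − 7.73%) / (1.78 − 0.82) = 4.36% / 0.96 = 4.5417%
R_f = E(R_Larkin) − β_Larkin·MRP = 7.73% − 0.82 × 4.5417% = 4.0058%

4.01%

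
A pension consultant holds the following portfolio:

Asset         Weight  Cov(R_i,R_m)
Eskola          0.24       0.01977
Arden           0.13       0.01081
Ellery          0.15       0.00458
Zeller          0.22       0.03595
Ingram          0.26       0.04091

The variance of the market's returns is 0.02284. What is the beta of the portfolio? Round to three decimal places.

β_Eskola = 0.01977 / 0.02284 = 0.8656
β_Arden = 0.01081 / 0.02284 = 0.4733
β_Ellery = 0.00458 / 0.02284 = 0.2005
β_Zeller = 0.03595 / 0.02284 = 1.5740
β_Ingram = 0.04091 / 0.02284 = 1.7912
β_P = Σ w_i β_i = 0.24×0.8656 + 0.13×0.4733 + 0.15×0.2005 + 0.22×1.5740 + 0.26×1.7912 = 1.1113

1.111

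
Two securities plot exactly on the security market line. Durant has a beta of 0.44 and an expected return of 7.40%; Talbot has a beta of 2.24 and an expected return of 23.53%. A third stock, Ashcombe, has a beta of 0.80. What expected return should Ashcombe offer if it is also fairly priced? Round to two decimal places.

MRP (SML slope) = (23.53% − 7.40%) / (2.24 − 0.44) = 16.13% / 1.80 = 8.9611%
R_f (intercept) = 7.40% − 0.44 × 8.9611% = 3.4571%
E(R_Ashcombe) = R_f + β × MRP = 3.4571% + 0.80 × 8.9611% = 10.63%

10.63%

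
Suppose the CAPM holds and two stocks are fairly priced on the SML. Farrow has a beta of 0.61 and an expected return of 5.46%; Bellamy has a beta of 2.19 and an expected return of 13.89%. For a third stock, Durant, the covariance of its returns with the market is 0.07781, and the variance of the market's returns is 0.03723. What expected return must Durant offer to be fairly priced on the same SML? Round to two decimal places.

MRP = (13.89% − 5.46%) / (2.19 − 0.61) = 5.3354%
R_f = 5.46% − 0.61 × 5.3354% = 2.2054%
β_Durant = Cov / Var(R_m) = 0.07781 / 0.03723 = 2.0900
E(R_Durant) = R_f + β × MRP = 2.2054% + 2.0900 × 5.3354% = 13.36%

13.36%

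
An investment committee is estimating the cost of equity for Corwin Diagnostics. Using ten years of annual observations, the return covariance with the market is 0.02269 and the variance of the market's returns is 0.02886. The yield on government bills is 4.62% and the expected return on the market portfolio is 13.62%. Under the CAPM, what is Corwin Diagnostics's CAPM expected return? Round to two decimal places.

11.70%

β = Cov(R_i, R_m) / Var(R_m) = 0.02269 / 0.02886 = 0.7862
MRP = 13.62% − 4.62% = 9.00%
E(R) = R_f + β × MRP = 4.62% + 0.7862 × 9.00% = 11.70%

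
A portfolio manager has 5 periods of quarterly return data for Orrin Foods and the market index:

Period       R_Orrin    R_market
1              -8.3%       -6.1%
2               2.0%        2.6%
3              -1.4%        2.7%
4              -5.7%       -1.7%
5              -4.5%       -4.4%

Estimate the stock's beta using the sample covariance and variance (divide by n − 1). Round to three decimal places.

Mean R_i = (-8.3 + 2.0 − 1.4 − 5.7 − 4.5) / 5 = -3.5800%
Mean R_m = (-6.1 + 2.6 + 2.7 − 1.7 − 4.4) / 5 = -1.3800%
Σ(R_i − R̄_i)(R_m − R̄_m) = 56.8380  ⇒  Cov = 56.8380 / 4 = 14.2095
Σ(R_m − R̄_m)² = 63.9880  ⇒  Var(R_m) = 63.9880 / 4 = 15.9970
β = Cov / Var(R_m) = 14.2095 / 15.9970 = 0.8883

0.888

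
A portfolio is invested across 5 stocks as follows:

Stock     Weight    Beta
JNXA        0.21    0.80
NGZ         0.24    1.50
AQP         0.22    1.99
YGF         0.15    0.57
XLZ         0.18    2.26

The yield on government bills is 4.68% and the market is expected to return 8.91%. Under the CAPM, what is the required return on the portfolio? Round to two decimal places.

10.85%

β_P = Σ w_i β_i = 0.21×0.80 + 0.24×1.50 + 0.22×1.99 + 0.15×0.57 + 0.18×2.26 = 1.4581
MRP = 8.91% − 4.68% = 4.23%
E(R_P) = R_f + β_P × MRP = 4.68% + 1.4581 × 4.23% = 10.85%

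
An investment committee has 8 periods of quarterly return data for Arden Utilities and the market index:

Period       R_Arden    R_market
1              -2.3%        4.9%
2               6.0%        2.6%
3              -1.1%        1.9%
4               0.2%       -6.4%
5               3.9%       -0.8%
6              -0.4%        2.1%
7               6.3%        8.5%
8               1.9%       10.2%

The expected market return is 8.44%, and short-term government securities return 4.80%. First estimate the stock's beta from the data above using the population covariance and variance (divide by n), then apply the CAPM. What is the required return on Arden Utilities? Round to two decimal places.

Mean R_i = (-2.3 + 6.0 − 1.1 + 0.2 + 3.9 − 0.4 + 6.3 + 1.9) / 8 = 1.8125%
Mean R_m = (4.9 + 2.6 + 1.9 − 6.4 − 0.8 + 2.1 + 8.5 + 10.2) / 8 = 2.8750%
Σ(R_i − R̄_i)(R_m − R̄_m) = 28.2425  ⇒  Cov = 28.2425 / 8 = 3.5303
Σ(R_m − R̄_m)² = 190.5550  ⇒  Var(R_m) = 190.5550 / 8 = 23.8194
β = Cov / Var(R_m) = 3.5303 / 23.8194 = 0.1482
MRP = 8.44% − 4.80% = 3.64%
E(R) = R_f + β × MRP = 4.80% + 0.1482 × 3.64% = 5.34%

5.34%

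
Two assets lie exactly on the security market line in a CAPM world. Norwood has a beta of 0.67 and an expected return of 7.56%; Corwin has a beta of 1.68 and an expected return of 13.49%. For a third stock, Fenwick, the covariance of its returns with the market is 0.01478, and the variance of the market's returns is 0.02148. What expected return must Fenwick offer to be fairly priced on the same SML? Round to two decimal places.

MRP = (13.49% − 7.56%) / (1.68 − 0.67) = 5.8713%
R_f = 7.56% − 0.67 × 5.8713% = 3.6262%
β_Fenwick = Cov / Var(R_m) = 0.01478 / 0.02148 = 0.6881
E(R_Fenwick) = R_f + β × MRP = 3.6262% + 0.6881 × 5.8713% = 7.67%

7.67%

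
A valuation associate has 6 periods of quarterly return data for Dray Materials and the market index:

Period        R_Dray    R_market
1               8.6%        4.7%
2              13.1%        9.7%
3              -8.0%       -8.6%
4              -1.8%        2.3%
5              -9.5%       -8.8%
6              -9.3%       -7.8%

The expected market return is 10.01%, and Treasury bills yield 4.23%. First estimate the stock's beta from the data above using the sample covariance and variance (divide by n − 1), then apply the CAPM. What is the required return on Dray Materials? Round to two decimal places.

11.03%

Mean R_i = (8.6 + 13.1 − 8.0 − 1.8 − 9.5 − 9.3) / 6 = -1.1500%
Mean R_m = (4.7 + 9.7 − 8.6 + 2.3 − 8.8 − 7.8) / 6 = -1.4167%
Σ(R_i − R̄_i)(R_m − R̄_m) = 378.5150  ⇒  Cov = 378.5150 / 5 = 75.7030
Σ(R_m − R̄_m)² = 321.6683  ⇒  Var(R_m) = 321.6683 / 5 = 64.3337
β = Cov / Var(R_m) = 75.7030 / 64.3337 = 1.1767
MRP = 10.01% − 4.23% = 5.78%
E(R) = R_f + β × MRP = 4.23% + 1.1767 × 5.78% = 11.03%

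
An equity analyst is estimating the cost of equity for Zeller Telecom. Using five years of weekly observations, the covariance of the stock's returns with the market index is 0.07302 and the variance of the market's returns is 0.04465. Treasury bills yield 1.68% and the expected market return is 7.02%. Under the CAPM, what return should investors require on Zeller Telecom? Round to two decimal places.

10.41%

β = Cov(R_i, R_m) / Var(R_m) = 0.07302 / 0.04465 = 1.6354
MRP = 7.02% − 1.68% = 5.34%
E(R) = R_f + β × MRP = 1.68% + 1.6354 × 5.34% = 10.41%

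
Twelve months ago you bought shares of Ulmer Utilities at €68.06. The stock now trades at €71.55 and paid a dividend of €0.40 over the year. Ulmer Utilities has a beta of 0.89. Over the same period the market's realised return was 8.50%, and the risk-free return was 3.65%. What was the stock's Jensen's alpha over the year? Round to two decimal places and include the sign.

Realised HPR = (P1 + D1 − P0) / P0 = (71.55 + 0.40 − 68.06) / 68.06 = 3.89 / 68.06 = 5.7155%
MRP = 8.50% − 3.65% = 4.85%
CAPM required = R_f + β·MRP = 3.65% + 0.89 × 4.85% = 7.9665%
α = realised − required = 5.7155% − 7.9665% = -2.25%

-2.25%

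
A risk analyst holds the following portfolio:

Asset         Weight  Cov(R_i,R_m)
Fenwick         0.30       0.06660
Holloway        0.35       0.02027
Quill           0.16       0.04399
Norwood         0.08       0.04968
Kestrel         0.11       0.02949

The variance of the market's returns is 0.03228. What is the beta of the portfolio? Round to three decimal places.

β_Fenwick = 0.06660 / 0.03228 = 2.0632
β_Holloway = 0.02027 / 0.03228 = 0.6279
β_Quill = 0.04399 / 0.03228 = 1.3628
β_Norwood = 0.04968 / 0.03228 = 1.5390
β_Kestrel = 0.02949 / 0.03228 = 0.9136
β_P = Σ w_i β_i = 0.30×2.0632 + 0.35×0.6279 + 0.16×1.3628 + 0.08×1.5390 + 0.11×0.9136 = 1.2804

1.280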